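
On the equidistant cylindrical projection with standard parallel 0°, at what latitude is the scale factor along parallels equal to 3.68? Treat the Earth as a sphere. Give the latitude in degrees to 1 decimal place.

Plate carrée: h = 1, k = sec φ along parallels.
sec φ = 3.68  ⇒  cos φ = 0.2717  ⇒  φ ≈ 74.2°.

74.2°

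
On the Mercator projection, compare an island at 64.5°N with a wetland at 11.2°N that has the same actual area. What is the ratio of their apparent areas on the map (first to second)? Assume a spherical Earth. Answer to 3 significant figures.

5.19

Mercator is conformal with k = sec φ, so areal scale = k² = sec²φ.
At 64.5°: sec²(64.5°) = 1/0.4305² = 5.395.
At 11.2°: sec²(11.2°) = 1/0.9810² = 1.039.
Ratio = 5.395/1.039 = cos²(11.2°)/cos²(64.5°) ≈ 5.19.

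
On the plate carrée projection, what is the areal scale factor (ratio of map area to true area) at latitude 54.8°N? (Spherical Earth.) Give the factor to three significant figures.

1.73

In the plate carrée (x = Rλ, y = Rφ), meridians are true-scale (h = 1) and parallels are stretched by k = sec φ.
Areal scale = h·k = 1 × sec φ; at 54.8°, h = 1.000, k = 1.735, so h·k = 1.735.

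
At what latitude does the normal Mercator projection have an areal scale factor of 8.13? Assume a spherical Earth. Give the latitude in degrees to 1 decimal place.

69.5°

Mercator areal scale is sec²φ.
sec²φ = 8.13  ⇒  cos²φ = 0.1230  ⇒  cos φ = 0.3507.
φ = arccos(0.3507) ≈ 69.5°.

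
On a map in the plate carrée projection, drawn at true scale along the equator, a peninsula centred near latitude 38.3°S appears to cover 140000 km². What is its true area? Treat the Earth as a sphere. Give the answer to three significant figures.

110000 km²

In the plate carrée (x = Rλ, y = Rφ), meridians are true-scale (h = 1) and parallels are stretched by k = sec φ.
Areal scale = h·k = 1 × sec φ; at 38.3°, h = 1.000, k = 1.274, so h·k = 1.274.
True area = apparent / (areal scale) = 140000 / 1.274 ≈ 110000 km².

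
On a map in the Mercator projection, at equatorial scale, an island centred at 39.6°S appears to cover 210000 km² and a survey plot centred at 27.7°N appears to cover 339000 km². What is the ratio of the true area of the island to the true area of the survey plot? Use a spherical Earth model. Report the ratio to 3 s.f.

Since Mercator area scale is 1/cos²φ, the true area equals the apparent area multiplied by cos²φ.
True area of island: 210000 × cos²(39.6°) = 210000 × 0.5937 = 124700 km².
True area of survey plot: 339000 × cos²(27.7°) = 339000 × 0.7839 = 265700 km².
Ratio = 124700 / 265700 ≈ 0.469.

0.469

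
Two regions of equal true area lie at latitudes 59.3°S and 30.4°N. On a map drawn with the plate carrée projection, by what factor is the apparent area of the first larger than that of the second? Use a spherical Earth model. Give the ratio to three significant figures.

Plate carrée maps x = Rλ, y = Rφ. The meridian scale is h = 1 and the parallel scale is k = 1/cos φ = sec φ.
Areal scale at 59.3°: h·k = 1.000 × 1.959 = 1.959.
Areal scale at 30.4°: h·k = 1.000 × 1.159 = 1.159.
Ratio = 1.959/1.159 ≈ 1.69.

1.69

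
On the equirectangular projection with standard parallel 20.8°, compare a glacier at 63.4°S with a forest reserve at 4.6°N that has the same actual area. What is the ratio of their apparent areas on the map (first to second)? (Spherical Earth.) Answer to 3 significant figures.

2.23

The equidistant cylindrical projection with φ₀ = 20.8° has h = 1 (meridians true) and k = cos φ₀ / cos φ along parallels.
Areal scale at 63.4°: h·k = 1.000 × 2.088 = 2.088.
Areal scale at 4.6°: h·k = 1.000 × 0.9378 = 0.9378.
Ratio = 2.088/0.9378 ≈ 2.23.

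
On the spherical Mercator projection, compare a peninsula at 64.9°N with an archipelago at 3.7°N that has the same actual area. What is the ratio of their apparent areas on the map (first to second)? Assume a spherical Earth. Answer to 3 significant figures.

On Mercator, area is exaggerated by sec²φ = 1/cos²φ.
At 64.9°: sec²(64.9°) = 1/0.4242² = 5.557.
At 3.7°: sec²(3.7°) = 1/0.9979² = 1.004.
Ratio = 5.557/1.004 = cos²(3.7°)/cos²(64.9°) ≈ 5.53.

5.53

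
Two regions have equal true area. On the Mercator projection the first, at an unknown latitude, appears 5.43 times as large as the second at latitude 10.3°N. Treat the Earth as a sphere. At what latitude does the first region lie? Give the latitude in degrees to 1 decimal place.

65.0°

Mercator areal scale is sec²φ, so apparent-area ratio = sec²φ₁ / sec²φ₂ = cos²φ₂ / cos²φ₁.
cos²φ₂ / cos²φ₁ = 5.43  ⇒  cos φ₁ = cos 10.3° / √5.43 = 0.9839/2.330 = 0.4222.
φ₁ = arccos(0.4222) ≈ 65.0°.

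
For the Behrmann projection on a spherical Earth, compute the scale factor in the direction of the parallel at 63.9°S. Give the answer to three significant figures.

1.97

Behrmann is a cylindrical equal-area projection with standard parallels at ±30°. For cylindrical equal-area with standard parallel φ₀, h = cos φ / cos φ₀ and k = cos φ₀ / cos φ, so h·k = 1.
k = cos 30° / cos 63.9° = 0.8660/0.4399 = 1.969.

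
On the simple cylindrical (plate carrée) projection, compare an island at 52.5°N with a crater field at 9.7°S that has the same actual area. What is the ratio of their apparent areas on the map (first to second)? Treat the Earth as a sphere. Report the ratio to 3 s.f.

For the equirectangular projection with φ₀ = 0 (plate carrée), h = 1 along meridians and k = sec φ along parallels.
Areal scale at 52.5°: h·k = 1.000 × 1.643 = 1.643.
Areal scale at 9.7°: h·k = 1.000 × 1.015 = 1.015.
Ratio = 1.643/1.015 ≈ 1.62.

1.62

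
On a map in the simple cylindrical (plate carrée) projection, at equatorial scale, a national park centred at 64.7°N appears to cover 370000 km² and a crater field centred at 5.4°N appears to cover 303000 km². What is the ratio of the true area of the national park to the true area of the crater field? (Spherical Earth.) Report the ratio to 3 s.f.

On the plate carrée, areal scale = h·k = 1 × sec φ, so true area = apparent × cos φ.
True area of national park: 370000 × cos(64.7°) = 370000 × 0.4274 = 158100 km².
True area of crater field: 303000 × cos(5.4°) = 303000 × 0.9956 = 301700 km².
Ratio = 158100 / 301700 ≈ 0.524.

0.524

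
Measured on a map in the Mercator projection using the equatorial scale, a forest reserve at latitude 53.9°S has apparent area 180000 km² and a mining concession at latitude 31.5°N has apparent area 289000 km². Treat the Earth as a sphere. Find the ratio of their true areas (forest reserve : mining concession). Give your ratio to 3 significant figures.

Since Mercator area scale is 1/cos²φ, the true area equals the apparent area multiplied by cos²φ.
True area of forest reserve: 180000 × cos²(53.9°) = 180000 × 0.3472 = 62490 km².
True area of mining concession: 289000 × cos²(31.5°) = 289000 × 0.7270 = 210100 km².
Ratio = 62490 / 210100 ≈ 0.297.

0.297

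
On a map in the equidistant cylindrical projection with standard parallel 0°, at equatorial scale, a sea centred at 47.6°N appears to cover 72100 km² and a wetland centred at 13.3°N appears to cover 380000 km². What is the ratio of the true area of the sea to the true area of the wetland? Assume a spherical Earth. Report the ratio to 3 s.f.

On the plate carrée, areal scale = h·k = 1 × sec φ, so true area = apparent × cos φ.
True area of sea: 72100 × cos(47.6°) = 72100 × 0.6743 = 48620 km².
True area of wetland: 380000 × cos(13.3°) = 380000 × 0.9732 = 369800 km².
Ratio = 48620 / 369800 ≈ 0.131.

0.131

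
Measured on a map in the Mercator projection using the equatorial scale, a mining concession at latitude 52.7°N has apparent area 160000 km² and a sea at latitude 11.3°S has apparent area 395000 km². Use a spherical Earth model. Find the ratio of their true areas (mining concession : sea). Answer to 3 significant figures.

Since Mercator area scale is 1/cos²φ, the true area equals the apparent area multiplied by cos²φ.
True area of mining concession: 160000 × cos²(52.7°) = 160000 × 0.3672 = 58760 km².
True area of sea: 395000 × cos²(11.3°) = 395000 × 0.9616 = 379800 km².
Ratio = 58760 / 379800 ≈ 0.155.

0.155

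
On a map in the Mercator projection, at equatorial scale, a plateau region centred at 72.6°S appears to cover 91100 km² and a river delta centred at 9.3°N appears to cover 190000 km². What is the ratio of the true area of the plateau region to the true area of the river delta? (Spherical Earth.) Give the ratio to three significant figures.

0.0440

Mercator's areal exaggeration is sec²φ; hence true area = (apparent area) · cos²φ.
True area of plateau region: 91100 × cos²(72.6°) = 91100 × 0.08943 = 8147 km².
True area of river delta: 190000 × cos²(9.3°) = 190000 × 0.9739 = 185000 km².
Ratio = 8147 / 185000 ≈ 0.0440.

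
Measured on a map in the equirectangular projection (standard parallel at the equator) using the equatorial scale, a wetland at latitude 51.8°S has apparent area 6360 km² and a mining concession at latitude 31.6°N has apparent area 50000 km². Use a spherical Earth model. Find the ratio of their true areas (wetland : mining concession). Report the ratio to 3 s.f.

0.0924

Plate carrée has h = 1 and k = sec φ, giving areal scale sec φ; true area = (apparent area) · cos φ.
True area of wetland: 6360 × cos(51.8°) = 6360 × 0.6184 = 3933 km².
True area of mining concession: 50000 × cos(31.6°) = 50000 × 0.8517 = 42590 km².
Ratio = 3933 / 42590 ≈ 0.0924.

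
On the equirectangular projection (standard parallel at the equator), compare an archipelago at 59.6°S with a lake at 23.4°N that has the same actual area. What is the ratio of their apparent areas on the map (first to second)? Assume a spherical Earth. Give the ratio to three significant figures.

1.81

Plate carrée maps x = Rλ, y = Rφ. The meridian scale is h = 1 and the parallel scale is k = 1/cos φ = sec φ.
Areal scale at 59.6°: h·k = 1.000 × 1.976 = 1.976.
Areal scale at 23.4°: h·k = 1.000 × 1.090 = 1.090.
Ratio = 1.976/1.090 ≈ 1.81.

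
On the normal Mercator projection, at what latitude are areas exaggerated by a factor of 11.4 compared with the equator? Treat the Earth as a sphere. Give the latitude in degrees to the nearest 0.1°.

72.8°

Mercator areal scale is sec²φ.
sec²φ = 11.4  ⇒  cos²φ = 0.08772  ⇒  cos φ = 0.2962.
φ = arccos(0.2962) ≈ 72.8°.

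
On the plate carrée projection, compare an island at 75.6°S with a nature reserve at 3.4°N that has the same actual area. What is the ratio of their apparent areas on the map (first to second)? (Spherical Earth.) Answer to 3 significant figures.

In the plate carrée (x = Rλ, y = Rφ), meridians are true-scale (h = 1) and parallels are stretched by k = sec φ.
Areal scale at 75.6°: h·k = 1.000 × 4.021 = 4.021.
Areal scale at 3.4°: h·k = 1.000 × 1.002 = 1.002.
Ratio = 4.021/1.002 ≈ 4.01.

4.01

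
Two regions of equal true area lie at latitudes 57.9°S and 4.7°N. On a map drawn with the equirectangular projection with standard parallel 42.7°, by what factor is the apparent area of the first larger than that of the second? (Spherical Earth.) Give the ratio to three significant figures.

The equidistant cylindrical projection with φ₀ = 42.7° has h = 1 (meridians true) and k = cos φ₀ / cos φ along parallels.
Areal scale at 57.9°: h·k = 1.000 × 1.383 = 1.383.
Areal scale at 4.7°: h·k = 1.000 × 0.7374 = 0.7374.
Ratio = 1.383/0.7374 ≈ 1.88.

1.88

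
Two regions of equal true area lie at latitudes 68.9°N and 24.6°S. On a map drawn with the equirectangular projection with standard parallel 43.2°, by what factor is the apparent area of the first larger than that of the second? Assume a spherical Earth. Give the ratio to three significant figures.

2.53

With standard parallel φ₀ = 43.2°, the equirectangular projection gives x = Rλ cos φ₀, y = Rφ, so h = 1 and k = cos 43.2° / cos φ.
Areal scale at 68.9°: h·k = 1.000 × 2.025 = 2.025.
Areal scale at 24.6°: h·k = 1.000 × 0.8017 = 0.8017.
Ratio = 2.025/0.8017 ≈ 2.53.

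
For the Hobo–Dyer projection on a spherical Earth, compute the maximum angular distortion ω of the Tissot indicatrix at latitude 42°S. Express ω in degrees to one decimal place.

7.5°

Hobo–Dyer is a cylindrical equal-area projection with standard parallels at ±37.5°. Cylindrical equal-area (φ₀ = 37.5°): h = cos φ / cos 37.5° along meridians, k = cos 37.5° / cos φ along parallels; h·k = 1.
At 42°: h = 0.9367, k = 1.068; principal scales a = 1.068, b = 0.9367.
sin(ω/2) = (a − b)/(a + b) = 0.1308/2.004 = 0.06528, so ω = 2 arcsin(0.06528) ≈ 7.5°.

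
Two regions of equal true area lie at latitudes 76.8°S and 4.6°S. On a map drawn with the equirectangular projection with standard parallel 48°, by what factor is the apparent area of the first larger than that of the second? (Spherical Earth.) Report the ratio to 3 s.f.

The equidistant cylindrical projection with φ₀ = 48° has h = 1 (meridians true) and k = cos φ₀ / cos φ along parallels.
Areal scale at 76.8°: h·k = 1.000 × 2.930 = 2.930.
Areal scale at 4.6°: h·k = 1.000 × 0.6713 = 0.6713.
Ratio = 2.930/0.6713 ≈ 4.37.

4.37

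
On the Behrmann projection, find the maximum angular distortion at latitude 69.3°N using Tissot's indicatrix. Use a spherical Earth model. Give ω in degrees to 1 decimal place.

91.2°

The Behrmann projection is cylindrical equal-area with φ₀ = 30°. Cylindrical equal-area (φ₀ = 30°): h = cos φ / cos 30° along meridians, k = cos 30° / cos φ along parallels; h·k = 1.
At 69.3°: h = 0.4082, k = 2.450; principal scales a = 2.450, b = 0.4082.
sin(ω/2) = (a − b)/(a + b) = 2.042/2.858 = 0.7144, so ω = 2 arcsin(0.7144) ≈ 91.2°.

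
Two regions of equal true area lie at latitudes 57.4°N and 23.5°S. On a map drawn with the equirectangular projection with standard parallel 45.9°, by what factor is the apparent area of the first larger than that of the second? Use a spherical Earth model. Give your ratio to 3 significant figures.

1.70

In the equirectangular projection with standard parallel φ₀ = 45.9° (x = Rλ cos φ₀, y = Rφ), meridians are true-scale (h = 1) and the parallel scale is k = cos φ₀ / cos φ.
Areal scale at 57.4°: h·k = 1.000 × 1.292 = 1.292.
Areal scale at 23.5°: h·k = 1.000 × 0.7589 = 0.7589.
Ratio = 1.292/0.7589 ≈ 1.70.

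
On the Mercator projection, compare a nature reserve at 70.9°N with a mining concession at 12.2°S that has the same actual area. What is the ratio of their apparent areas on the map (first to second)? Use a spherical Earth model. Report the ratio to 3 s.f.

Mercator areal scale is sec²φ.
At 70.9°: sec²(70.9°) = 1/0.3272² = 9.340.
At 12.2°: sec²(12.2°) = 1/0.9774² = 1.047.
Ratio = 9.340/1.047 = cos²(12.2°)/cos²(70.9°) ≈ 8.92.

8.92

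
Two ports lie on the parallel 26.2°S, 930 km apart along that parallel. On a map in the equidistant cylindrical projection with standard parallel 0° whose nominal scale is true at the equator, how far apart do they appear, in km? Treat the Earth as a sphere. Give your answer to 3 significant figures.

1040 km

Plate carrée maps x = Rλ, y = Rφ. The meridian scale is h = 1 and the parallel scale is k = 1/cos φ = sec φ.
Along the parallel, k = sec 26.2° = 1/0.8973 = 1.115.
Map distance = 930 × 1.115 ≈ 1040 km.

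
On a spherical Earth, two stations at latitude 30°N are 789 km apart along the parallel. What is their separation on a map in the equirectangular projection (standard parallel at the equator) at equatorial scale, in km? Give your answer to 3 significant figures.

In the plate carrée (x = Rλ, y = Rφ), meridians are true-scale (h = 1) and parallels are stretched by k = sec φ.
Along the parallel, k = sec 30° = 1/0.8660 = 1.155.
Map distance = 789 × 1.155 ≈ 911 km.

911 km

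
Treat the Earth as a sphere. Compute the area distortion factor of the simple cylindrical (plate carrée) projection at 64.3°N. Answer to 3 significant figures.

2.31

In the plate carrée (x = Rλ, y = Rφ), meridians are true-scale (h = 1) and parallels are stretched by k = sec φ.
Areal scale = h·k = 1 × sec φ; at 64.3°, h = 1.000, k = 2.306, so h·k = 2.306.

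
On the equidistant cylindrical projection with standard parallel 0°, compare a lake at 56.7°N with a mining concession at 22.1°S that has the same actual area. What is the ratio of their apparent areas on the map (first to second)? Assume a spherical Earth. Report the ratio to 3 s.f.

1.69

For the equirectangular projection with φ₀ = 0 (plate carrée), h = 1 along meridians and k = sec φ along parallels.
Areal scale at 56.7°: h·k = 1.000 × 1.821 = 1.821.
Areal scale at 22.1°: h·k = 1.000 × 1.079 = 1.079.
Ratio = 1.821/1.079 ≈ 1.69.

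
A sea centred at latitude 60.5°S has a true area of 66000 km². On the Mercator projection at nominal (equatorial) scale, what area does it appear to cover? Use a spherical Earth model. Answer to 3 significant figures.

272000 km²

For Mercator, h = k = sec φ (a conformal cylindrical projection has a single point scale, 1/cos φ).
Areal scale = k² = sec²φ = 1/cos²(60.5°) = 1/0.4924² = 4.124.
Apparent area = 66000 × 4.124 ≈ 272000 km².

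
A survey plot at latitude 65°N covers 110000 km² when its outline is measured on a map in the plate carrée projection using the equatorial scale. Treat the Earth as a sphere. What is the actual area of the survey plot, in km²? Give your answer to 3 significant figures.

46500 km²

For the equirectangular projection with φ₀ = 0 (plate carrée), h = 1 along meridians and k = sec φ along parallels.
Areal scale = h·k = 1 × sec φ; at 65°, h = 1.000, k = 2.366, so h·k = 2.366.
True area = apparent / (areal scale) = 110000 / 2.366 ≈ 46500 km².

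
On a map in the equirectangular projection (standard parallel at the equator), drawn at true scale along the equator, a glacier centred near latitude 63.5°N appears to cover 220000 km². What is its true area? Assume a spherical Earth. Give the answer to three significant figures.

Plate carrée maps x = Rλ, y = Rφ. The meridian scale is h = 1 and the parallel scale is k = 1/cos φ = sec φ.
Areal scale = h·k = 1 × sec φ; at 63.5°, h = 1.000, k = 2.241, so h·k = 2.241.
True area = apparent / (areal scale) = 220000 / 2.241 ≈ 98200 km².

98200 km²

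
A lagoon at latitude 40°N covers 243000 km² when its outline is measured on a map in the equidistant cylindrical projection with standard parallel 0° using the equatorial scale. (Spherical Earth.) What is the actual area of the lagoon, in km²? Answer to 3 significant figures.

186000 km²

For the equirectangular projection with φ₀ = 0 (plate carrée), h = 1 along meridians and k = sec φ along parallels.
Areal scale = h·k = 1 × sec φ; at 40°, h = 1.000, k = 1.305, so h·k = 1.305.
True area = apparent / (areal scale) = 243000 / 1.305 ≈ 186000 km².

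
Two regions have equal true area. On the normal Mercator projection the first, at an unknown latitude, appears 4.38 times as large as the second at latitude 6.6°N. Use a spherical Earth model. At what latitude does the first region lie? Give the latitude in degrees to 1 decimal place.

61.7°

For equal true areas on Mercator, apparent areas scale as sec²φ, so the ratio is cos²φ₂ / cos²φ₁.
cos²φ₂ / cos²φ₁ = 4.38  ⇒  cos φ₁ = cos 6.6° / √4.38 = 0.9934/2.093 = 0.4747.
φ₁ = arccos(0.4747) ≈ 61.7°.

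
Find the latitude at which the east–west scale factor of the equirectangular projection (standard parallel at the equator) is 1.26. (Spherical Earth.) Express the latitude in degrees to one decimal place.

37.5°

Plate carrée: h = 1, k = sec φ along parallels.
sec φ = 1.26  ⇒  cos φ = 0.7937  ⇒  φ ≈ 37.5°.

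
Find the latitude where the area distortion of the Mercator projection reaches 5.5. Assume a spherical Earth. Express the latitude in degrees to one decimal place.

Mercator areal scale is sec²φ.
sec²φ = 5.5  ⇒  cos²φ = 0.1818  ⇒  cos φ = 0.4264.
φ = arccos(0.4264) ≈ 64.8°.

64.8°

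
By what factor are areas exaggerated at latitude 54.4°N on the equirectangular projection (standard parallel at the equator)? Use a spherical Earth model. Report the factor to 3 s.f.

1.72

Plate carrée maps x = Rλ, y = Rφ. The meridian scale is h = 1 and the parallel scale is k = 1/cos φ = sec φ.
Areal scale = h·k = 1 × sec φ; at 54.4°, h = 1.000, k = 1.718, so h·k = 1.718.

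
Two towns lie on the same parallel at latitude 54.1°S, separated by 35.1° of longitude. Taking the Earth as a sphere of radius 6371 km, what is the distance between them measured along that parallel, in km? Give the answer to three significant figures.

Arc length along a parallel = R cos φ · Δλ (with Δλ in radians).
= 6371 × cos 54.1° × (35.1° × π/180) = 6371 × 0.5864 × 0.6126 ≈ 2290 km.

2290 km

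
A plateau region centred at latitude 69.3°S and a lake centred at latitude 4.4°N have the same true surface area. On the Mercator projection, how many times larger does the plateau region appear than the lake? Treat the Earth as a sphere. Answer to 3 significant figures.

7.96

On Mercator, area is exaggerated by sec²φ = 1/cos²φ.
At 69.3°: sec²(69.3°) = 1/0.3535² = 8.004.
At 4.4°: sec²(4.4°) = 1/0.9971² = 1.006.
Ratio = 8.004/1.006 = cos²(4.4°)/cos²(69.3°) ≈ 7.96.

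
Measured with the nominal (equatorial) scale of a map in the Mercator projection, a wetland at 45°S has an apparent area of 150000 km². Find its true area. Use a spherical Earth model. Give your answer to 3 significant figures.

75000 km²

The Mercator projection is conformal; its linear scale factor is the same in every direction and equals sec φ = 1/cos φ.
Areal scale = k² = sec²φ = 1/cos²(45°) = 1/0.7071² = 2.000.
True area = apparent / (areal scale) = 150000 / 2.000 ≈ 75000 km².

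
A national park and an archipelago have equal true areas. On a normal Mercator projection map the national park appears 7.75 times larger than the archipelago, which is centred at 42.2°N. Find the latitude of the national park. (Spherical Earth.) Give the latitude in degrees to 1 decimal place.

On Mercator, (apparent₁)/(apparent₂) = sec²φ₁ / sec²φ₂ when true areas are equal.
cos²φ₂ / cos²φ₁ = 7.75  ⇒  cos φ₁ = cos 42.2° / √7.75 = 0.7408/2.784 = 0.2661.
φ₁ = arccos(0.2661) ≈ 74.6°.

74.6°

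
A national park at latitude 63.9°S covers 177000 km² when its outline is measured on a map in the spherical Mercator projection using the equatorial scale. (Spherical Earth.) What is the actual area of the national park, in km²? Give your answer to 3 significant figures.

34300 km²

The Mercator projection is conformal; its linear scale factor is the same in every direction and equals sec φ = 1/cos φ.
Areal scale = k² = sec²φ = 1/cos²(63.9°) = 1/0.4399² = 5.167.
True area = apparent / (areal scale) = 177000 / 5.167 ≈ 34300 km².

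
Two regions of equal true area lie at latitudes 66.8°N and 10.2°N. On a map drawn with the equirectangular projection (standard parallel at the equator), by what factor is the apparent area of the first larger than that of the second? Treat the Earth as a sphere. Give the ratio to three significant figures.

For the equirectangular projection with φ₀ = 0 (plate carrée), h = 1 along meridians and k = sec φ along parallels.
Areal scale at 66.8°: h·k = 1.000 × 2.538 = 2.538.
Areal scale at 10.2°: h·k = 1.000 × 1.016 = 1.016.
Ratio = 2.538/1.016 ≈ 2.50.

2.50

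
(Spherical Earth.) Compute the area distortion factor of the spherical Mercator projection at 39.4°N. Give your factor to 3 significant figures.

For Mercator, h = k = sec φ (a conformal cylindrical projection has a single point scale, 1/cos φ).
Areal scale = k² = sec²φ = 1/cos²(39.4°) = 1/0.7727² = 1.675.

1.67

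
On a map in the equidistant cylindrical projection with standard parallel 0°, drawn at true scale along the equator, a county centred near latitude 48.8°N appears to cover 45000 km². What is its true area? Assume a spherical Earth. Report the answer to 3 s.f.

In the plate carrée (x = Rλ, y = Rφ), meridians are true-scale (h = 1) and parallels are stretched by k = sec φ.
Areal scale = h·k = 1 × sec φ; at 48.8°, h = 1.000, k = 1.518, so h·k = 1.518.
True area = apparent / (areal scale) = 45000 / 1.518 ≈ 29600 km².

29600 km²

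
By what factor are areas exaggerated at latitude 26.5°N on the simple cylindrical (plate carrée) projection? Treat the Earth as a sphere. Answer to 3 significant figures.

1.12

In the plate carrée (x = Rλ, y = Rφ), meridians are true-scale (h = 1) and parallels are stretched by k = sec φ.
Areal scale = h·k = 1 × sec φ; at 26.5°, h = 1.000, k = 1.117, so h·k = 1.117.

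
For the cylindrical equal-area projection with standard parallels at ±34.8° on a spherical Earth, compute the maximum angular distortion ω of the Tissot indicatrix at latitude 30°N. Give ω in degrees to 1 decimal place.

6.1°

For cylindrical equal-area with standard parallel φ₀, h = cos φ / cos φ₀ and k = cos φ₀ / cos φ, so h·k = 1.
At 30°: h = 1.055, k = 0.9482; principal scales a = 1.055, b = 0.9482.
sin(ω/2) = (a − b)/(a + b) = 0.1065/2.003 = 0.05316, so ω = 2 arcsin(0.05316) ≈ 6.1°.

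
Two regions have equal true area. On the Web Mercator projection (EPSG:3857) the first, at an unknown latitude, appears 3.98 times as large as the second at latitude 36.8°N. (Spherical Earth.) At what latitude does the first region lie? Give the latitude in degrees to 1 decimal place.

Mercator areal scale is sec²φ, so apparent-area ratio = sec²φ₁ / sec²φ₂ = cos²φ₂ / cos²φ₁.
cos²φ₂ / cos²φ₁ = 3.98  ⇒  cos φ₁ = cos 36.8° / √3.98 = 0.8007/1.995 = 0.4014.
φ₁ = arccos(0.4014) ≈ 66.3°.

66.3°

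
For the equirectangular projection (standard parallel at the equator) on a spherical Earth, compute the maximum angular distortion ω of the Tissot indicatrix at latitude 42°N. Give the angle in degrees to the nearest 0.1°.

16.9°

In the plate carrée (x = Rλ, y = Rφ), meridians are true-scale (h = 1) and parallels are stretched by k = sec φ.
At 42°: h = 1.000, k = 1.346; principal scales a = 1.346, b = 1.000.
sin(ω/2) = (a − b)/(a + b) = 0.3456/2.346 = 0.1474, so ω = 2 arcsin(0.1474) ≈ 16.9°.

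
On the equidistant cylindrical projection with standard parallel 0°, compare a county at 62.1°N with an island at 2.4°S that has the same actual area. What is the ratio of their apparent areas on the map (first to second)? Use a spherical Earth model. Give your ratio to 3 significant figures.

Plate carrée maps x = Rλ, y = Rφ. The meridian scale is h = 1 and the parallel scale is k = 1/cos φ = sec φ.
Areal scale at 62.1°: h·k = 1.000 × 2.137 = 2.137.
Areal scale at 2.4°: h·k = 1.000 × 1.001 = 1.001.
Ratio = 2.137/1.001 ≈ 2.14.

2.14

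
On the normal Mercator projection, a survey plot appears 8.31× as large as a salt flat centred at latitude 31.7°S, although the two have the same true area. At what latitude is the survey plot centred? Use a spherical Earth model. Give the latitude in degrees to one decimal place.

72.8°

For equal true areas on Mercator, apparent areas scale as sec²φ, so the ratio is cos²φ₂ / cos²φ₁.
cos²φ₂ / cos²φ₁ = 8.31  ⇒  cos φ₁ = cos 31.7° / √8.31 = 0.8508/2.883 = 0.2951.
φ₁ = arccos(0.2951) ≈ 72.8°.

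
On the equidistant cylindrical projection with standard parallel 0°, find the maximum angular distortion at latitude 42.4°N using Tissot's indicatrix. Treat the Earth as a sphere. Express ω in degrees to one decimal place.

17.3°

In the plate carrée (x = Rλ, y = Rφ), meridians are true-scale (h = 1) and parallels are stretched by k = sec φ.
At 42.4°: h = 1.000, k = 1.354; principal scales a = 1.354, b = 1.000.
sin(ω/2) = (a − b)/(a + b) = 0.3542/2.354 = 0.1504, so ω = 2 arcsin(0.1504) ≈ 17.3°.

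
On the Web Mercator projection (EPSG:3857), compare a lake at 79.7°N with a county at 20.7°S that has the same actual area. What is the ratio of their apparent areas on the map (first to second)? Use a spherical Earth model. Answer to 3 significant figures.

27.4

On Mercator, area is exaggerated by sec²φ = 1/cos²φ.
At 79.7°: sec²(79.7°) = 1/0.1788² = 31.28.
At 20.7°: sec²(20.7°) = 1/0.9354² = 1.143.
Ratio = 31.28/1.143 = cos²(20.7°)/cos²(79.7°) ≈ 27.4.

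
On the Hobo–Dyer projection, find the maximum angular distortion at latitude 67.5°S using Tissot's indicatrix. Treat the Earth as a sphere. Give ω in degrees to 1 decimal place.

77.0°

The Hobo–Dyer projection is cylindrical equal-area with φ₀ = 37.5°. A cylindrical equal-area projection with standard parallel φ₀ has meridian scale h = cos φ / cos φ₀ and parallel scale k = cos φ₀ / cos φ (so areas are preserved, h·k = 1).
At 67.5°: h = 0.4824, k = 2.073; principal scales a = 2.073, b = 0.4824.
sin(ω/2) = (a − b)/(a + b) = 1.591/2.555 = 0.6225, so ω = 2 arcsin(0.6225) ≈ 77.0°.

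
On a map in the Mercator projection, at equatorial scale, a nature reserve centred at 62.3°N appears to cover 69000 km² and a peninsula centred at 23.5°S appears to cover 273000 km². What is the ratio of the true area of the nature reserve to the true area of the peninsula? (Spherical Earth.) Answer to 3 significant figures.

0.0649

On Mercator the areal scale is sec²φ, so true area = apparent × cos²φ.
True area of nature reserve: 69000 × cos²(62.3°) = 69000 × 0.2161 = 14910 km².
True area of peninsula: 273000 × cos²(23.5°) = 273000 × 0.8410 = 229600 km².
Ratio = 14910 / 229600 ≈ 0.0649.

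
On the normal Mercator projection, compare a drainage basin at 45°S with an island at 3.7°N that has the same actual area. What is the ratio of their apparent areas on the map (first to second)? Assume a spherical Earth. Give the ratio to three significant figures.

1.99

Mercator is conformal with k = sec φ, so areal scale = k² = sec²φ.
At 45°: sec²(45°) = 1/0.7071² = 2.000.
At 3.7°: sec²(3.7°) = 1/0.9979² = 1.004.
Ratio = 2.000/1.004 = cos²(3.7°)/cos²(45°) ≈ 1.99.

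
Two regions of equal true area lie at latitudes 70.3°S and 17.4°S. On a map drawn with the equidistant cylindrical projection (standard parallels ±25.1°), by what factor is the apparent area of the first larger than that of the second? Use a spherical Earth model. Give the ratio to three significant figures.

In the equirectangular projection with standard parallel φ₀ = 25.1° (x = Rλ cos φ₀, y = Rφ), meridians are true-scale (h = 1) and the parallel scale is k = cos φ₀ / cos φ.
Areal scale at 70.3°: h·k = 1.000 × 2.686 = 2.686.
Areal scale at 17.4°: h·k = 1.000 × 0.9490 = 0.9490.
Ratio = 2.686/0.9490 ≈ 2.83.

2.83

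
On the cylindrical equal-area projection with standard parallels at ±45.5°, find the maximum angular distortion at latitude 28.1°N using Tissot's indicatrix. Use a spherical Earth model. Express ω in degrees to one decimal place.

Cylindrical equal-area (φ₀ = 45.5°): h = cos φ / cos 45.5° along meridians, k = cos 45.5° / cos φ along parallels; h·k = 1.
At 28.1°: h = 1.259, k = 0.7946; principal scales a = 1.259, b = 0.7946.
sin(ω/2) = (a − b)/(a + b) = 0.4640/2.053 = 0.2260, so ω = 2 arcsin(0.2260) ≈ 26.1°.

26.1°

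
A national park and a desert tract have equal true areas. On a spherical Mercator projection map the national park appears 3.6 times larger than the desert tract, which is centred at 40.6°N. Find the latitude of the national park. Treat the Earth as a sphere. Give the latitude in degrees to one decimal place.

For equal true areas on Mercator, apparent areas scale as sec²φ, so the ratio is cos²φ₂ / cos²φ₁.
cos²φ₂ / cos²φ₁ = 3.6  ⇒  cos φ₁ = cos 40.6° / √3.6 = 0.7593/1.897 = 0.4002.
φ₁ = arccos(0.4002) ≈ 66.4°.

66.4°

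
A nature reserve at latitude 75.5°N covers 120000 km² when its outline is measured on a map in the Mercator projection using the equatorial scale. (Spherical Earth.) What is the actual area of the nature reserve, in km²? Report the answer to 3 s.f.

For Mercator, h = k = sec φ (a conformal cylindrical projection has a single point scale, 1/cos φ).
Areal scale = k² = sec²φ = 1/cos²(75.5°) = 1/0.2504² = 15.95.
True area = apparent / (areal scale) = 120000 / 15.95 ≈ 7520 km².

7520 km²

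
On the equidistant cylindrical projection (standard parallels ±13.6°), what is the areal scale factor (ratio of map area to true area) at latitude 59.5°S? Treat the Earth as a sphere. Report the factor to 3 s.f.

With standard parallel φ₀ = 13.6°, the equirectangular projection gives x = Rλ cos φ₀, y = Rφ, so h = 1 and k = cos 13.6° / cos φ.
Areal scale = h·k = 1 × cos φ₀ / cos φ; at 59.5°, h = 1.000, k = 1.915, so h·k = 1.915.

1.92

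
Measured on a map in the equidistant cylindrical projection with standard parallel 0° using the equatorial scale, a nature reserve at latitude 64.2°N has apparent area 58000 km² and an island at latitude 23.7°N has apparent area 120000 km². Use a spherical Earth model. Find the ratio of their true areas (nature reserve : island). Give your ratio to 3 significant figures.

0.230

Plate carrée has h = 1 and k = sec φ, giving areal scale sec φ; true area = (apparent area) · cos φ.
True area of nature reserve: 58000 × cos(64.2°) = 58000 × 0.4352 = 25240 km².
True area of island: 120000 × cos(23.7°) = 120000 × 0.9157 = 109900 km².
Ratio = 25240 / 109900 ≈ 0.230.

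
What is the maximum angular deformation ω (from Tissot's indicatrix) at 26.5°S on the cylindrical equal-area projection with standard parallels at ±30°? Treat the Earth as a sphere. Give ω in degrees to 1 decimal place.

3.8°

Cylindrical equal-area (φ₀ = 30°): h = cos φ / cos 30° along meridians, k = cos 30° / cos φ along parallels; h·k = 1.
At 26.5°: h = 1.033, k = 0.9677; principal scales a = 1.033, b = 0.9677.
sin(ω/2) = (a − b)/(a + b) = 0.06568/2.001 = 0.03282, so ω = 2 arcsin(0.03282) ≈ 3.8°.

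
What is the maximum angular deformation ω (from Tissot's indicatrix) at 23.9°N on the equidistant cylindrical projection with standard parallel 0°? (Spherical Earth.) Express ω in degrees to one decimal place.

5.1°

Plate carrée maps x = Rλ, y = Rφ. The meridian scale is h = 1 and the parallel scale is k = 1/cos φ = sec φ.
At 23.9°: h = 1.000, k = 1.094; principal scales a = 1.094, b = 1.000.
sin(ω/2) = (a − b)/(a + b) = 0.09379/2.094 = 0.04479, so ω = 2 arcsin(0.04479) ≈ 5.1°.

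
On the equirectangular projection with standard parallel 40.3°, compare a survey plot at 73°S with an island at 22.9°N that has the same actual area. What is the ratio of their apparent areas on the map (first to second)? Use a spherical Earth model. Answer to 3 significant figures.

3.15

The equidistant cylindrical projection with φ₀ = 40.3° has h = 1 (meridians true) and k = cos φ₀ / cos φ along parallels.
Areal scale at 73°: h·k = 1.000 × 2.609 = 2.609.
Areal scale at 22.9°: h·k = 1.000 × 0.8279 = 0.8279.
Ratio = 2.609/0.8279 ≈ 3.15.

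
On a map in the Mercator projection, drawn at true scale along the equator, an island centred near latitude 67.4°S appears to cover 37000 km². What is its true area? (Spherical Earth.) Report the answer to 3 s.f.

5460 km²

Mercator is conformal, so the point scale is isotropic: h = k = sec φ = 1/cos φ.
Areal scale = k² = sec²φ = 1/cos²(67.4°) = 1/0.3843² = 6.771.
True area = apparent / (areal scale) = 37000 / 6.771 ≈ 5460 km².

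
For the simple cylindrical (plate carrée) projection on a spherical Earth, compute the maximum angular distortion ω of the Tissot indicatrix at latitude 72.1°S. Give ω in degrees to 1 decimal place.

64.0°

Plate carrée maps x = Rλ, y = Rφ. The meridian scale is h = 1 and the parallel scale is k = 1/cos φ = sec φ.
At 72.1°: h = 1.000, k = 3.254; principal scales a = 3.254, b = 1.000.
sin(ω/2) = (a − b)/(a + b) = 2.254/4.254 = 0.5298, so ω = 2 arcsin(0.5298) ≈ 64.0°.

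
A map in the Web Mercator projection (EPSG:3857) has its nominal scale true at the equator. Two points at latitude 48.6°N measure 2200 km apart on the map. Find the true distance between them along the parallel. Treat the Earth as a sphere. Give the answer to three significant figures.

1450 km

For Mercator, h = k = sec φ (a conformal cylindrical projection has a single point scale, 1/cos φ).
Along the parallel at 48.6°, map distances are exaggerated by k = sec 48.6° = 1.512.
True distance = 2200 / 1.512 = 2200 × cos 48.6° ≈ 1450 km.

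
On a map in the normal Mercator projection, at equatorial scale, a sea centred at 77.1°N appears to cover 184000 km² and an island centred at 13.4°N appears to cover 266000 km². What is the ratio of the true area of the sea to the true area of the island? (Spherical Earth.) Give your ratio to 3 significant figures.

Mercator's areal exaggeration is sec²φ; hence true area = (apparent area) · cos²φ.
True area of sea: 184000 × cos²(77.1°) = 184000 × 0.04984 = 9171 km².
True area of island: 266000 × cos²(13.4°) = 266000 × 0.9463 = 251700 km².
Ratio = 9171 / 251700 ≈ 0.0364.

0.0364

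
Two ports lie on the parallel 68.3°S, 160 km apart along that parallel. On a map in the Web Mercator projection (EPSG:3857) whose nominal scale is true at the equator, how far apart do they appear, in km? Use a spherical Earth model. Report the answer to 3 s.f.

433 km

The Mercator projection is conformal; its linear scale factor is the same in every direction and equals sec φ = 1/cos φ.
Along the parallel, k = sec 68.3° = 1/0.3697 = 2.705.
Map distance = 160 × 2.705 ≈ 433 km.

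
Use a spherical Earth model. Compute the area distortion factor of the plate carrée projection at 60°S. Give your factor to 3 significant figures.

2.00

Plate carrée maps x = Rλ, y = Rφ. The meridian scale is h = 1 and the parallel scale is k = 1/cos φ = sec φ.
Areal scale = h·k = 1 × sec φ; at 60°, h = 1.000, k = 2.000, so h·k = 2.000.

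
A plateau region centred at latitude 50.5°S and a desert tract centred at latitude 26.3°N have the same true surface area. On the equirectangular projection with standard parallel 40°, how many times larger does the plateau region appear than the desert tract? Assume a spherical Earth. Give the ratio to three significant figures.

The equidistant cylindrical projection with φ₀ = 40° has h = 1 (meridians true) and k = cos φ₀ / cos φ along parallels.
Areal scale at 50.5°: h·k = 1.000 × 1.204 = 1.204.
Areal scale at 26.3°: h·k = 1.000 × 0.8545 = 0.8545.
Ratio = 1.204/0.8545 ≈ 1.41.

1.41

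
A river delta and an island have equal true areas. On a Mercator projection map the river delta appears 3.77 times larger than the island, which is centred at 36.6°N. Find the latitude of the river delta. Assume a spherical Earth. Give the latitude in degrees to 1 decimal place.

On Mercator, (apparent₁)/(apparent₂) = sec²φ₁ / sec²φ₂ when true areas are equal.
cos²φ₂ / cos²φ₁ = 3.77  ⇒  cos φ₁ = cos 36.6° / √3.77 = 0.8028/1.942 = 0.4135.
φ₁ = arccos(0.4135) ≈ 65.6°.

65.6°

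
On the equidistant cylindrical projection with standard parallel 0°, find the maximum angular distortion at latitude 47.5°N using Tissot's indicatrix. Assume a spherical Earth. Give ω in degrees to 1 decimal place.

22.3°

In the plate carrée (x = Rλ, y = Rφ), meridians are true-scale (h = 1) and parallels are stretched by k = sec φ.
At 47.5°: h = 1.000, k = 1.480; principal scales a = 1.480, b = 1.000.
sin(ω/2) = (a − b)/(a + b) = 0.4802/2.480 = 0.1936, so ω = 2 arcsin(0.1936) ≈ 22.3°.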